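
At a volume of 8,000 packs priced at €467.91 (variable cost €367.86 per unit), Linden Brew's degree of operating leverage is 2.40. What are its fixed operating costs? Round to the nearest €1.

€466,900

At 8,000 units, contribution = 8,000 × €100.05 = €800,400.00.
Since DOL = CM ÷ EBIT, EBIT = €800,400.00 ÷ 2.40 = €333,500.00.
Fixed costs = CM − EBIT = €800,400.00 − €333,500.00 = €466,900.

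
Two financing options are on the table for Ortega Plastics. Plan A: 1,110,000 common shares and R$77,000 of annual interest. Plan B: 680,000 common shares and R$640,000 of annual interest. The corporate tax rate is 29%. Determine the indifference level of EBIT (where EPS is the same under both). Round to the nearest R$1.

Set EPS_A = EPS_B: (EBIT − R$77,000)(1 − 0.29) ÷ 1,110,000 = (EBIT − R$640,000)(1 − 0.29) ÷ 680,000.
Cancelling (1 − t) and cross-multiplying: 680,000·(EBIT − 77,000) = 1,110,000·(EBIT − 640,000).
EBIT × (1,110,000 − 680,000) = 640,000 × 1,110,000 − 77,000 × 680,000 = 658,040,000,000, so EBIT = 658,040,000,000 ÷ 430,000 = 1,530,325.58.

R$1,530,326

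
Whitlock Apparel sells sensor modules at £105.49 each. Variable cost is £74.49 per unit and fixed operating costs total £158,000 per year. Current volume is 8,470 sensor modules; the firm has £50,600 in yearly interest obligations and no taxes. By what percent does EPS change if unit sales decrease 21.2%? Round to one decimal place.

-103.1%

Contribution at this volume is 8,470 × £31.00 = £262,570.00.
Subtracting fixed costs: EBIT = £262,570.00 − £158,000 = £104,570.00.
After interest of £50,600.00, pre-tax earnings = £53,970.00.
Degree of combined leverage = contribution ÷ (EBIT − I) = £262,570.00 ÷ £53,970.00 = 4.8651.
%ΔEPS = DCL × %ΔSales = 4.8651 × -21.2% = -103.1%.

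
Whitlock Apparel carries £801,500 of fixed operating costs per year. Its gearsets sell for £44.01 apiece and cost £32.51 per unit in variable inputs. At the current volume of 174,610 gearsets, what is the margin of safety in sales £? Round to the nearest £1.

£4,617,280

Contribution margin per unit = £44.01 − £32.51 = £11.50. Break-even units = £801,500 ÷ £11.50 = 69,695.65; break-even revenue = 69,695.65 × £44.01 = £3,067,305.65.
Current sales = 174,610 × £44.01 = £7,684,586.10.
Margin of safety = £7,684,586.10 − £3,067,305.65 = £4,617,280.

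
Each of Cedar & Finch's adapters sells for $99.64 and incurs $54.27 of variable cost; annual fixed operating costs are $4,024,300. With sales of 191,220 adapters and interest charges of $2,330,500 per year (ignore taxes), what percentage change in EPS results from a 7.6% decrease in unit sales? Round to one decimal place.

Total contribution margin = 191,220 × $45.37 = $8,675,651.40.
EBIT = $8,675,651.40 − $4,024,300 = $4,651,351.40.
After interest of $2,330,500.00, pre-tax earnings = $2,320,851.40.
Degree of combined leverage = contribution ÷ (EBIT − I) = $8,675,651.40 ÷ $2,320,851.40 = 3.7381.
EPS therefore changes by 3.7381 × (-7.6%) = -28.4%.

-28.4%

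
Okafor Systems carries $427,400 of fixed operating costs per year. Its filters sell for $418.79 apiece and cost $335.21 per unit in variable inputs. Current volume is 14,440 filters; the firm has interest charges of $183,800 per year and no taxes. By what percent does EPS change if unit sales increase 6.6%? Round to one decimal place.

+13.4%

Contribution at this volume is 14,440 × $83.58 = $1,206,895.20.
Subtracting fixed costs: EBIT = $1,206,895.20 − $427,400 = $779,495.20.
After interest of $183,800.00, pre-tax earnings = $595,695.20.
Degree of combined leverage = contribution ÷ (EBIT − I) = $1,206,895.20 ÷ $595,695.20 = 2.0260.
EPS therefore changes by 2.0260 × (+6.6%) = +13.4%.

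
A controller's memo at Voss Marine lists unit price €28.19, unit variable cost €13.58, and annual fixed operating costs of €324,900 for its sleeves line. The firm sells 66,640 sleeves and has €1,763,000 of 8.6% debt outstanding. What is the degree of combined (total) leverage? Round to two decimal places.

Contribution at this volume is 66,640 × €14.61 = €973,610.40.
Operating income = contribution − fixed costs = €973,610.40 − €324,900 = €648,710.40. Interest = €151,618.00, so EBIT − I = €497,092.40.
Degree of total leverage = total CM / (EBIT − interest) = €973,610.40 / €497,092.40 = 1.9586.

1.96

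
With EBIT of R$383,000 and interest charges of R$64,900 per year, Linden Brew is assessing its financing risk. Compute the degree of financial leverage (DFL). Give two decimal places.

1.20

Interest = R$64,900.00.
Degree of financial leverage = EBIT / (EBIT − interest) = R$383,000 / R$318,100.00 = 1.2040.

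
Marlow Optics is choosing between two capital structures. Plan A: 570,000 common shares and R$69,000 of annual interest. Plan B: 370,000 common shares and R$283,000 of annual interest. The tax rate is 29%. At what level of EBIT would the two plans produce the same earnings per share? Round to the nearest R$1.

Set EPS_A = EPS_B: (EBIT − R$69,000)(1 − 0.29) ÷ 570,000 = (EBIT − R$283,000)(1 − 0.29) ÷ 370,000.
Cancelling (1 − t) and cross-multiplying: 370,000·(EBIT − 69,000) = 570,000·(EBIT − 283,000).
Solving, EBIT = (283,000·570,000 − 69,000·370,000) / (570,000 − 370,000) = 135,780,000,000 / 200,000 = 678,900.00.

R$678,900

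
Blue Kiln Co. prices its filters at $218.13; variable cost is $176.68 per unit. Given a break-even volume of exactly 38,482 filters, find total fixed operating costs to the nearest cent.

$1,595,078.90

Each unit contributes $218.13 − $176.68 = $41.45.
Fixed costs = break-even units × CM = 38,482 × $41.45 = $1,595,078.90.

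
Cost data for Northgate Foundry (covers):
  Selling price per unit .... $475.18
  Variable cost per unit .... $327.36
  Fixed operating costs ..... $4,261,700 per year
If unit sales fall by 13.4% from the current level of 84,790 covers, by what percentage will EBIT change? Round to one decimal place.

-20.3%

At 84,790 units, contribution = 84,790 × $147.82 = $12,533,657.80.
Operating income = contribution − fixed costs = $12,533,657.80 − $4,261,700 = $8,271,957.80.
DOL = contribution ÷ EBIT = $12,533,657.80 ÷ $8,271,957.80 = 1.5152.
So EBIT moves 1.5152 × (-13.4%) = -20.3%.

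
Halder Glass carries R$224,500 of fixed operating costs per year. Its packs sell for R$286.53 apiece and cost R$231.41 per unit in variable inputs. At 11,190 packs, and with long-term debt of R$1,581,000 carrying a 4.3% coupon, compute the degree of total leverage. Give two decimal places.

Contribution at this volume is 11,190 × R$55.12 = R$616,792.80.
Subtracting fixed costs: EBIT = R$616,792.80 − R$224,500 = R$392,292.80. Interest = R$67,983.00, so EBIT − I = R$324,309.80.
Degree of total leverage = total CM / (EBIT − interest) = R$616,792.80 / R$324,309.80 = 1.9019.

1.90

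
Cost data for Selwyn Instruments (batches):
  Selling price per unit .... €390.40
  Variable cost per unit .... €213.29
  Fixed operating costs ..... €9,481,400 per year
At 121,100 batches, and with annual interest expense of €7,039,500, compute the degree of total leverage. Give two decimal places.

4.35

Contribution at this volume is 121,100 × €177.11 = €21,448,021.00.
EBIT = €21,448,021.00 − €9,481,400 = €11,966,621.00. Interest = €7,039,500.00, so EBIT − I = €4,927,121.00.
DCL = contribution ÷ (EBIT − I) = €21,448,021.00 ÷ €4,927,121.00 = 4.3531.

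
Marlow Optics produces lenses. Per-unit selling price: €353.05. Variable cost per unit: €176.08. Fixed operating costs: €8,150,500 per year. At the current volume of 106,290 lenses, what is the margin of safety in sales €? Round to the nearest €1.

Unit CM = price − variable cost = €353.05 − €176.08 = €176.97. Break-even units = €8,150,500 ÷ €176.97 = 46,055.83; break-even revenue = 46,055.83 × €353.05 = €16,260,010.31.
Current sales = 106,290 × €353.05 = €37,525,684.50.
Margin of safety = €37,525,684.50 − €16,260,010.31 = €21,265,674.

€21,265,674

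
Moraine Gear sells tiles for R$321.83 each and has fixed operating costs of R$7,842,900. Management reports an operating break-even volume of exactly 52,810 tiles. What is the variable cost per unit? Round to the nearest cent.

R$173.32

At break-even, FC = Q × (P − VC), so P − VC = R$7,842,900 ÷ 52,810 = R$148.5116.
Variable cost per unit = R$321.83 − R$148.5116 = R$173.32.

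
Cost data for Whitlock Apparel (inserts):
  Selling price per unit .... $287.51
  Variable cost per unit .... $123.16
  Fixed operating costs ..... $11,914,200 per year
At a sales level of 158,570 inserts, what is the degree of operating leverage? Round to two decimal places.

1.84

Total contribution margin = 158,570 × $164.35 = $26,060,979.50.
Subtracting fixed costs: EBIT = $26,060,979.50 − $11,914,200 = $14,146,779.50.
Degree of operating leverage = $26,060,979.50 / $14,146,779.50 = 1.8422.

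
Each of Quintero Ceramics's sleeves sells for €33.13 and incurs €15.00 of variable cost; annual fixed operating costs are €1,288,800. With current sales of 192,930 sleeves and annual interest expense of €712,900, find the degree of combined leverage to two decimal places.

Contribution at this volume is 192,930 × €18.13 = €3,497,820.90.
Operating income = contribution − fixed costs = €3,497,820.90 − €1,288,800 = €2,209,020.90. Interest = €712,900.00, so EBIT − I = €1,496,120.90.
DCL = contribution ÷ (EBIT − I) = €3,497,820.90 ÷ €1,496,120.90 = 2.3379.

2.34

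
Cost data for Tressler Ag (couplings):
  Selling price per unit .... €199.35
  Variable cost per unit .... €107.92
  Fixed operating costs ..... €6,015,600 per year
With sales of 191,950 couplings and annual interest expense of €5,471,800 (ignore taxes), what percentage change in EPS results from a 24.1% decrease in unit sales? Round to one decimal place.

At 191,950 units, contribution = 191,950 × €91.43 = €17,549,988.50.
Operating income = contribution − fixed costs = €17,549,988.50 − €6,015,600 = €11,534,388.50.
Interest = €5,471,800.00, so EBIT − I = €6,062,588.50.
DCL = total CM / (EBIT − I) = €17,549,988.50 / €6,062,588.50 = 2.8948.
EPS therefore changes by 2.8948 × (-24.1%) = -69.8%.

-69.8%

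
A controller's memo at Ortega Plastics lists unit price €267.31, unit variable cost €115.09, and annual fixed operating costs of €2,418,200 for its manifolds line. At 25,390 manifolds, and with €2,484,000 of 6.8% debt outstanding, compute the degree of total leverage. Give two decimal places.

3.02

At 25,390 units, contribution = 25,390 × €152.22 = €3,864,865.80.
Operating income = contribution − fixed costs = €3,864,865.80 − €2,418,200 = €1,446,665.80. Interest = €168,912.00, so EBIT − I = €1,277,753.80.
Degree of total leverage = total CM / (EBIT − interest) = €3,864,865.80 / €1,277,753.80 = 3.0247.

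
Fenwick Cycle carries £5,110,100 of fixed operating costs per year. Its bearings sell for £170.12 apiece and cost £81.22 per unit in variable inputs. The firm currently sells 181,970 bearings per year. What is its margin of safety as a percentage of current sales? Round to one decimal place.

68.4%

Unit CM = price − variable cost = £170.12 − £81.22 = £88.90. Break-even units = £5,110,100 ÷ £88.90 = 57,481.44; break-even revenue = 57,481.44 × £170.12 = £9,778,742.54.
Current sales = 181,970 × £170.12 = £30,956,736.40.
Margin of safety = (£30,956,736.40 − £9,778,742.54) ÷ £30,956,736.40 = 68.4%.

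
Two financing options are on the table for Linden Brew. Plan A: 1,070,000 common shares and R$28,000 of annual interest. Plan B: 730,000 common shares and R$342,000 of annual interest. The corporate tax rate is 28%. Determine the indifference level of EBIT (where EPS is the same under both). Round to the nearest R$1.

At indifference, (EBIT − 28,000)(1 − t)/1,070,000 = (EBIT − 342,000)(1 − t)/730,000.
Cancelling (1 − t) and cross-multiplying: 730,000·(EBIT − 28,000) = 1,070,000·(EBIT − 342,000).
EBIT × (1,070,000 − 730,000) = 342,000 × 1,070,000 − 28,000 × 730,000 = 345,500,000,000, so EBIT = 345,500,000,000 ÷ 340,000 = 1,016,176.47.

R$1,016,176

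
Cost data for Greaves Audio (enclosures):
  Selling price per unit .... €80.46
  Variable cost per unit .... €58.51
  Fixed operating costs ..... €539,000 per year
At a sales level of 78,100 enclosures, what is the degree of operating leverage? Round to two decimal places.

At 78,100 units, contribution = 78,100 × €21.95 = €1,714,295.00.
Operating income = contribution − fixed costs = €1,714,295.00 − €539,000 = €1,175,295.00.
Degree of operating leverage = €1,714,295.00 / €1,175,295.00 = 1.4586.

1.46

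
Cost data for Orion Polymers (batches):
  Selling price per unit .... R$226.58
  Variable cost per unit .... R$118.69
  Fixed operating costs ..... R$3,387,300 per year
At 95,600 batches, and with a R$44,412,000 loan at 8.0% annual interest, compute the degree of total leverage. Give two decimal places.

3.06

Total contribution margin = 95,600 × R$107.89 = R$10,314,284.00.
Subtracting fixed costs: EBIT = R$10,314,284.00 − R$3,387,300 = R$6,926,984.00. Interest = R$3,552,960.00, so EBIT − I = R$3,374,024.00.
Degree of total leverage = total CM / (EBIT − interest) = R$10,314,284.00 / R$3,374,024.00 = 3.0570.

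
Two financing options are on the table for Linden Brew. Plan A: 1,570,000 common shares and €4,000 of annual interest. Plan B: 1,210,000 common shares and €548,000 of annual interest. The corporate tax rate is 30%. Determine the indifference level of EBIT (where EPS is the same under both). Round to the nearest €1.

€2,376,444

At indifference, (EBIT − 4,000)(1 − t)/1,570,000 = (EBIT − 548,000)(1 − t)/1,210,000.
Cancelling (1 − t) and cross-multiplying: 1,210,000·(EBIT − 4,000) = 1,570,000·(EBIT − 548,000).
Solving, EBIT = (548,000·1,570,000 − 4,000·1,210,000) / (1,570,000 − 1,210,000) = 855,520,000,000 / 360,000 = 2,376,444.44.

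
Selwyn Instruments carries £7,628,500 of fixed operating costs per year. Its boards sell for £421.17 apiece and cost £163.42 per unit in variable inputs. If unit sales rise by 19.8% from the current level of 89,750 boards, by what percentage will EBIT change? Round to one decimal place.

+29.5%

Contribution at this volume is 89,750 × £257.75 = £23,133,062.50.
EBIT = £23,133,062.50 − £7,628,500 = £15,504,562.50.
So DOL = total CM / EBIT = £23,133,062.50 / £15,504,562.50 = 1.4920.
Operating income changes by 1.4920 × +19.8% = +29.5%.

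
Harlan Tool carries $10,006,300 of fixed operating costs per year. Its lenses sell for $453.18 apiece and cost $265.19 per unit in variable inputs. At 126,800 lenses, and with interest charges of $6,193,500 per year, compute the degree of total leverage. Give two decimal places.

At 126,800 units, contribution = 126,800 × $187.99 = $23,837,132.00.
Subtracting fixed costs: EBIT = $23,837,132.00 − $10,006,300 = $13,830,832.00. Interest = $6,193,500.00.
DOL = $23,837,132.00 ÷ $13,830,832.00 = 1.7235; DFL = $13,830,832.00 ÷ $7,637,332.00 = 1.8110.
DCL = DOL × DFL = 1.7235 × 1.8110 = 3.1213.

3.12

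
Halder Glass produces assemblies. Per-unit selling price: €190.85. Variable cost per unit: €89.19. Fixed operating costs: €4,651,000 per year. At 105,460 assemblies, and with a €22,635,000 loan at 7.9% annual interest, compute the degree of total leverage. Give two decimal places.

At 105,460 units, contribution = 105,460 × €101.66 = €10,721,063.60.
Subtracting fixed costs: EBIT = €10,721,063.60 − €4,651,000 = €6,070,063.60. Interest = €1,788,165.00, so EBIT − I = €4,281,898.60.
Degree of total leverage = total CM / (EBIT − interest) = €10,721,063.60 / €4,281,898.60 = 2.5038.

2.50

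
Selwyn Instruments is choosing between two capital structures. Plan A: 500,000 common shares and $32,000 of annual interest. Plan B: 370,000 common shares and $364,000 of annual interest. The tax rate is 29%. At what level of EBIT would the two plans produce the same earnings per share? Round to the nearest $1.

$1,308,923

Set EPS_A = EPS_B: (EBIT − $32,000)(1 − 0.29) ÷ 500,000 = (EBIT − $364,000)(1 − 0.29) ÷ 370,000.
The (1 − t) factor cancels: (EBIT − 32,000) × 370,000 = (EBIT − 364,000) × 500,000.
EBIT × (500,000 − 370,000) = 364,000 × 500,000 − 32,000 × 370,000 = 170,160,000,000, so EBIT = 170,160,000,000 ÷ 130,000 = 1,308,923.08.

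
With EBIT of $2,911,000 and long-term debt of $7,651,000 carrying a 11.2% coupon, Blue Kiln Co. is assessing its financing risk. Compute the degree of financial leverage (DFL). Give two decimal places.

Interest = $856,912.00.
Degree of financial leverage = EBIT / (EBIT − interest) = $2,911,000 / $2,054,088.00 = 1.4172.

1.42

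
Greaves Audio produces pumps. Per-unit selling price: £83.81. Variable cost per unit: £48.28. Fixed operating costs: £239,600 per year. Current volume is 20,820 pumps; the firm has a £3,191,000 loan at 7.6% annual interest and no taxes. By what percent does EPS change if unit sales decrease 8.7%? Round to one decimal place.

Total contribution margin = 20,820 × £35.53 = £739,734.60.
Operating income = contribution − fixed costs = £739,734.60 − £239,600 = £500,134.60.
Interest = £242,516.00, so EBIT − I = £257,618.60.
Degree of combined leverage = contribution ÷ (EBIT − I) = £739,734.60 ÷ £257,618.60 = 2.8714.
EPS therefore changes by 2.8714 × (-8.7%) = -25.0%.

-25.0%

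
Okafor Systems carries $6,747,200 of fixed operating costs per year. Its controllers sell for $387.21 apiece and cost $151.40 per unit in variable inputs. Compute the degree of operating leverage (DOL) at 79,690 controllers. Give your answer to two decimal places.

At 79,690 units, contribution = 79,690 × $235.81 = $18,791,698.90.
EBIT = $18,791,698.90 − $6,747,200 = $12,044,498.90.
Degree of operating leverage = $18,791,698.90 / $12,044,498.90 = 1.5602.

1.56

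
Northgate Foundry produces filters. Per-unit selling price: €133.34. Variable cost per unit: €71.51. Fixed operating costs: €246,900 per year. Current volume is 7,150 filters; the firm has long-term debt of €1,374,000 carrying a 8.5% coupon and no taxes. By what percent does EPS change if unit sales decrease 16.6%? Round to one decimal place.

At 7,150 units, contribution = 7,150 × €61.83 = €442,084.50.
Operating income = contribution − fixed costs = €442,084.50 − €246,900 = €195,184.50.
After interest of €116,790.00, pre-tax earnings = €78,394.50.
DCL = total CM / (EBIT − I) = €442,084.50 / €78,394.50 = 5.6392.
%ΔEPS = DCL × %ΔSales = 5.6392 × -16.6% = -93.6%.

-93.6%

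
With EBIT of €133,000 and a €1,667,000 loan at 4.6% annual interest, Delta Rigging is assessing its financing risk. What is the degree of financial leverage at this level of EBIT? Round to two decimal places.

Annual interest charges come to €76,682.00.
Degree of financial leverage = EBIT / (EBIT − interest) = €133,000 / €56,318.00 = 2.3616.

2.36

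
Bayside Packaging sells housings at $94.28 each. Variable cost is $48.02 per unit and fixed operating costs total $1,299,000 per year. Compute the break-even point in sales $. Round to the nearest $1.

Contribution margin per unit = $94.28 − $48.02 = $46.26, a CM ratio of $46.26 ÷ $94.28 = 0.4907.
Break-even revenue = fixed costs × price ÷ CM = $1,299,000 × $94.28 ÷ $46.26 = $2,647,422.

$2,647,422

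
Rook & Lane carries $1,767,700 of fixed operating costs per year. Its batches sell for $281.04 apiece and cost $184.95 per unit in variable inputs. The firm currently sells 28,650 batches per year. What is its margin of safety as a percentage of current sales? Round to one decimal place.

Unit CM = price − variable cost = $281.04 − $184.95 = $96.09. Break-even units = $1,767,700 ÷ $96.09 = 18,396.30; break-even revenue = 18,396.30 × $281.04 = $5,170,094.79.
Actual sales revenue = 28,650 × $281.04 = $8,051,796.00.
Margin of safety = ($8,051,796.00 − $5,170,094.79) ÷ $8,051,796.00 = 35.8%.

35.8%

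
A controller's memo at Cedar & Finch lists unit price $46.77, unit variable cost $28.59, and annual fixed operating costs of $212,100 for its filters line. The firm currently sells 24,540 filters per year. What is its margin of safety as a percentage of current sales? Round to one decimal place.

Each unit contributes $46.77 − $28.59 = $18.18. Break-even units = $212,100 ÷ $18.18 = 11,666.67; break-even revenue = 11,666.67 × $46.77 = $545,650.00.
Actual sales revenue = 24,540 × $46.77 = $1,147,735.80.
Margin of safety = ($1,147,735.80 − $545,650.00) ÷ $1,147,735.80 = 52.5%.

52.5%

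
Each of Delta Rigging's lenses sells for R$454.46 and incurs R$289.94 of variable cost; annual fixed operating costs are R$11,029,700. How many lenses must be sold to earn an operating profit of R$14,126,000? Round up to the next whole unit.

152,904 lenses

Contribution margin per unit = R$454.46 − R$289.94 = R$164.52.
Required volume = (fixed costs + target profit) ÷ CM = (R$11,029,700 + R$14,126,000) ÷ R$164.52 = 152,903.60, so 152,904 lenses.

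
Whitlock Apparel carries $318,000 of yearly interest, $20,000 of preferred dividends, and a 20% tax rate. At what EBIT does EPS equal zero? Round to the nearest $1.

$343,000

Preferred dividends are paid after tax, so their pre-tax equivalent is $20,000 ÷ (1 − 0.20) = $25,000.00.
Financial break-even EBIT = interest + D_p ÷ (1 − t) = $318,000 + $25,000.00 = $343,000.00.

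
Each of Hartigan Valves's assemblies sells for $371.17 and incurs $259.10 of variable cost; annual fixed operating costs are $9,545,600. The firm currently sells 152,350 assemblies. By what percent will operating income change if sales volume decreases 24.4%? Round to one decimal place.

Total contribution margin = 152,350 × $112.07 = $17,073,864.50.
Operating income = contribution − fixed costs = $17,073,864.50 − $9,545,600 = $7,528,264.50.
Degree of operating leverage = $17,073,864.50 / $7,528,264.50 = 2.2680.
%ΔEBIT = DOL × %ΔSales = 2.2680 × -24.4% = -55.3%.

-55.3%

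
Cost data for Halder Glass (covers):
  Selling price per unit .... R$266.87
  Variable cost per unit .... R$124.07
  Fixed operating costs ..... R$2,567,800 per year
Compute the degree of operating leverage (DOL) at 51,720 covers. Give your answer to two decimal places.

1.53

Total contribution margin = 51,720 × R$142.80 = R$7,385,616.00.
Operating income = contribution − fixed costs = R$7,385,616.00 − R$2,567,800 = R$4,817,816.00.
So DOL = total CM / EBIT = R$7,385,616.00 / R$4,817,816.00 = 1.5330.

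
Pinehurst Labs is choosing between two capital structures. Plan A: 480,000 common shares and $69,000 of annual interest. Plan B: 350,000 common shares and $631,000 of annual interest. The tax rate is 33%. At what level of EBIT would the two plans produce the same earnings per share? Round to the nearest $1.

Set EPS_A = EPS_B: (EBIT − $69,000)(1 − 0.33) ÷ 480,000 = (EBIT − $631,000)(1 − 0.33) ÷ 350,000.
Cancelling (1 − t) and cross-multiplying: 350,000·(EBIT − 69,000) = 480,000·(EBIT − 631,000).
Solving, EBIT = (631,000·480,000 − 69,000·350,000) / (480,000 − 350,000) = 278,730,000,000 / 130,000 = 2,144,076.92.

$2,144,077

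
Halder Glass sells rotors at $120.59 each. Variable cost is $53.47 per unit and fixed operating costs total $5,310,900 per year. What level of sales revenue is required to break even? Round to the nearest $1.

Contribution margin per unit = $120.59 − $53.47 = $67.12, a CM ratio of $67.12 ÷ $120.59 = 0.5566.
Break-even sales = FC ÷ CM ratio = $5,310,900 × $120.59 / $67.12 = $9,541,738.

$9,541,738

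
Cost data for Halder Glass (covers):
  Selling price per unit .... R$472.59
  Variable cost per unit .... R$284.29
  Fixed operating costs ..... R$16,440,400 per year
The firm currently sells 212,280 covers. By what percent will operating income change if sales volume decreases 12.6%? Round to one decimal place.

-21.4%

Contribution at this volume is 212,280 × R$188.30 = R$39,972,324.00.
Operating income = contribution − fixed costs = R$39,972,324.00 − R$16,440,400 = R$23,531,924.00.
So DOL = total CM / EBIT = R$39,972,324.00 / R$23,531,924.00 = 1.6986.
%ΔEBIT = DOL × %ΔSales = 1.6986 × -12.6% = -21.4%.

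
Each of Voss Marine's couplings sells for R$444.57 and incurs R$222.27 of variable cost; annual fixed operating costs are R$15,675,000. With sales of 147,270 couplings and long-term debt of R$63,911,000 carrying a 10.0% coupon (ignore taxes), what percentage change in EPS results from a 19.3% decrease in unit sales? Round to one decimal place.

-59.2%

At 147,270 units, contribution = 147,270 × R$222.30 = R$32,738,121.00.
EBIT = R$32,738,121.00 − R$15,675,000 = R$17,063,121.00.
Interest = R$6,391,100.00, so EBIT − I = R$10,672,021.00.
Degree of combined leverage = contribution ÷ (EBIT − I) = R$32,738,121.00 ÷ R$10,672,021.00 = 3.0677.
%ΔEPS = DCL × %ΔSales = 3.0677 × -19.3% = -59.2%.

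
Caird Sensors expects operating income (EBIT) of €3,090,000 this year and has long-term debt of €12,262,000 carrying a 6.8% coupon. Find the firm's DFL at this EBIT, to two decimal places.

1.37

Annual interest charges come to €833,816.00.
DFL = EBIT ÷ (EBIT − I) = €3,090,000 ÷ (€3,090,000 − €833,816.00) = €3,090,000 ÷ €2,256,184.00 = 1.3696.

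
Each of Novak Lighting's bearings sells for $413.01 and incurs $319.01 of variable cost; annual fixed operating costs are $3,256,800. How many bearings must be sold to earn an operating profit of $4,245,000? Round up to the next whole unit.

79,807 bearings

Contribution margin per unit = $413.01 − $319.01 = $94.00.
Need Q such that Q × $94.00 − $3,256,800 = $4,245,000, i.e. Q = $7,501,800 / $94.00 = 79,806.38 → 79,807.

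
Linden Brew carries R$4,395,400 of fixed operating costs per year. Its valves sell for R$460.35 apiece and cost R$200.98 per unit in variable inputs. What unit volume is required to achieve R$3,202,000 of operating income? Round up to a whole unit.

Unit CM = price − variable cost = R$460.35 − R$200.98 = R$259.37.
Need Q such that Q × R$259.37 − R$4,395,400 = R$3,202,000, i.e. Q = R$7,597,400 / R$259.37 = 29,291.75 → 29,292.

29,292 valves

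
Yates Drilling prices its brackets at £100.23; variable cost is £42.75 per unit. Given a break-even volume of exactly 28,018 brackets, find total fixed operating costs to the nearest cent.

Unit CM = price − variable cost = £100.23 − £42.75 = £57.48.
Fixed costs = break-even units × CM = 28,018 × £57.48 = £1,610,474.64.

£1,610,474.64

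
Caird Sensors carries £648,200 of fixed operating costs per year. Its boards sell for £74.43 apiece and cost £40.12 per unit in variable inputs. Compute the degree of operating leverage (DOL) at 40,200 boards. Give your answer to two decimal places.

Contribution at this volume is 40,200 × £34.31 = £1,379,262.00.
Operating income = contribution − fixed costs = £1,379,262.00 − £648,200 = £731,062.00.
Degree of operating leverage = £1,379,262.00 / £731,062.00 = 1.8867.

1.89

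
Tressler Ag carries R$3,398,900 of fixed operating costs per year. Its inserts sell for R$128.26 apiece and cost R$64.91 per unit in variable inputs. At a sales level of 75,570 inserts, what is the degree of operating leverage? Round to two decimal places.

3.45

Contribution at this volume is 75,570 × R$63.35 = R$4,787,359.50.
Operating income = contribution − fixed costs = R$4,787,359.50 − R$3,398,900 = R$1,388,459.50.
Degree of operating leverage = R$4,787,359.50 / R$1,388,459.50 = 3.4480.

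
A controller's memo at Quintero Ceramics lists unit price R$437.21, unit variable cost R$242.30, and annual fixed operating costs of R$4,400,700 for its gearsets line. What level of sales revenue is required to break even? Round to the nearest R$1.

CM per unit = R$437.21 − R$242.30 = R$194.91; CM ratio = R$194.91 / R$437.21 = 0.4458.
Break-even revenue = fixed costs × price ÷ CM = R$4,400,700 × R$437.21 ÷ R$194.91 = R$9,871,377.

R$9,871,377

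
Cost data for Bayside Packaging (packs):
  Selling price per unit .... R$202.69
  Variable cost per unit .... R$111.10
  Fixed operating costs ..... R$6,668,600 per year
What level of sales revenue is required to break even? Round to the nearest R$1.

Contribution margin per unit = R$202.69 − R$111.10 = R$91.59, a CM ratio of R$91.59 ÷ R$202.69 = 0.4519.
Break-even revenue = fixed costs × price ÷ CM = R$6,668,600 × R$202.69 ÷ R$91.59 = R$14,757,709.

R$14,757,709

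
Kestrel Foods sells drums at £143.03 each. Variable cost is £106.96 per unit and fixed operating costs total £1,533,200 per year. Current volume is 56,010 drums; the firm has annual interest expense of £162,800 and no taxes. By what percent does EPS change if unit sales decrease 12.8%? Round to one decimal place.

-79.7%

Total contribution margin = 56,010 × £36.07 = £2,020,280.70.
Operating income = contribution − fixed costs = £2,020,280.70 − £1,533,200 = £487,080.70.
After interest of £162,800.00, pre-tax earnings = £324,280.70.
DCL = total CM / (EBIT − I) = £2,020,280.70 / £324,280.70 = 6.2300.
EPS therefore changes by 6.2300 × (-12.8%) = -79.7%.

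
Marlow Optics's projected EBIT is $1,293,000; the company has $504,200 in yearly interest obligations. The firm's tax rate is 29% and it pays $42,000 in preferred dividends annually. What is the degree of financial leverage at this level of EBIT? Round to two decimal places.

1.77

Annual interest charges come to $504,200.00.
Pre-tax preferred-dividend burden = $42,000 ÷ (1 − 0.29) = $59,154.93.
DFL = EBIT ÷ [EBIT − I − D_p/(1−t)] = $1,293,000 ÷ [$1,293,000 − $504,200.00 − $59,154.93] = $1,293,000 ÷ $729,645.07 = 1.7721.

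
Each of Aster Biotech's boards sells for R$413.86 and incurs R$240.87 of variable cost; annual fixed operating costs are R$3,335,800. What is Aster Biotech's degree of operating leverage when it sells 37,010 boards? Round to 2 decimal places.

Contribution at this volume is 37,010 × R$172.99 = R$6,402,359.90.
Subtracting fixed costs: EBIT = R$6,402,359.90 − R$3,335,800 = R$3,066,559.90.
DOL = contribution ÷ EBIT = R$6,402,359.90 ÷ R$3,066,559.90 = 2.0878.

2.09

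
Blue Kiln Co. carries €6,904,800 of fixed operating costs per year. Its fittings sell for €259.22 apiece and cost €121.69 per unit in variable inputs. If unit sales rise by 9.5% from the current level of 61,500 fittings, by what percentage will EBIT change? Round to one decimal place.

+51.7%

Contribution at this volume is 61,500 × €137.53 = €8,458,095.00.
EBIT = €8,458,095.00 − €6,904,800 = €1,553,295.00.
So DOL = total CM / EBIT = €8,458,095.00 / €1,553,295.00 = 5.4453.
So EBIT moves 5.4453 × (+9.5%) = +51.7%.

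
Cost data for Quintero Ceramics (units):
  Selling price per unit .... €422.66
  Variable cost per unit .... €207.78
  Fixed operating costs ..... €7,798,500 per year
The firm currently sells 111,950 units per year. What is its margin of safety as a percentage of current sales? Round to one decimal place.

67.6%

Each unit contributes €422.66 − €207.78 = €214.88. Break-even units = €7,798,500 ÷ €214.88 = 36,292.35; break-even revenue = 36,292.35 × €422.66 = €15,339,324.32.
Current sales = 111,950 × €422.66 = €47,316,787.00.
Margin of safety = (€47,316,787.00 − €15,339,324.32) ÷ €47,316,787.00 = 67.6%.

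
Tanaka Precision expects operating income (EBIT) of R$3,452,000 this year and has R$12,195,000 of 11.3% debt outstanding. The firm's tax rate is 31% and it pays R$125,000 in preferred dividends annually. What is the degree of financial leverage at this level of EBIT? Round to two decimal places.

Interest = R$1,378,035.00.
Pre-tax preferred-dividend burden = R$125,000 ÷ (1 − 0.31) = R$181,159.42.
DFL = EBIT ÷ [EBIT − I − D_p/(1−t)] = R$3,452,000 ÷ [R$3,452,000 − R$1,378,035.00 − R$181,159.42] = R$3,452,000 ÷ R$1,892,805.58 = 1.8237.

1.82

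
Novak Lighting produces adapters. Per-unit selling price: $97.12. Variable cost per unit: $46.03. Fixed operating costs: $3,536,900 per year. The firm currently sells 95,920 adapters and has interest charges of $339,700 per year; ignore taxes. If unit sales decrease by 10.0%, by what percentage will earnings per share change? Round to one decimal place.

-47.9%

Contribution at this volume is 95,920 × $51.09 = $4,900,552.80.
Operating income = contribution − fixed costs = $4,900,552.80 − $3,536,900 = $1,363,652.80.
Interest = $339,700.00, so EBIT − I = $1,023,952.80.
DCL = total CM / (EBIT − I) = $4,900,552.80 / $1,023,952.80 = 4.7859.
EPS therefore changes by 4.7859 × (-10.0%) = -47.9%.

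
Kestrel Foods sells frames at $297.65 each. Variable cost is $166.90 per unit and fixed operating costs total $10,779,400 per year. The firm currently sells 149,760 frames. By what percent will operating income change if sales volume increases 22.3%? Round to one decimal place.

+49.6%

Total contribution margin = 149,760 × $130.75 = $19,581,120.00.
Subtracting fixed costs: EBIT = $19,581,120.00 − $10,779,400 = $8,801,720.00.
DOL = contribution ÷ EBIT = $19,581,120.00 ÷ $8,801,720.00 = 2.2247.
%ΔEBIT = DOL × %ΔSales = 2.2247 × +22.3% = +49.6%.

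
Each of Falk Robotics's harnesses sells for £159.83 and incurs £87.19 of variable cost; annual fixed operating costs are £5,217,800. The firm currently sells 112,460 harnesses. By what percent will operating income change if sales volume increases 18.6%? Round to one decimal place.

+51.5%

Contribution at this volume is 112,460 × £72.64 = £8,169,094.40.
Operating income = contribution − fixed costs = £8,169,094.40 − £5,217,800 = £2,951,294.40.
So DOL = total CM / EBIT = £8,169,094.40 / £2,951,294.40 = 2.7680.
%ΔEBIT = DOL × %ΔSales = 2.7680 × +18.6% = +51.5%.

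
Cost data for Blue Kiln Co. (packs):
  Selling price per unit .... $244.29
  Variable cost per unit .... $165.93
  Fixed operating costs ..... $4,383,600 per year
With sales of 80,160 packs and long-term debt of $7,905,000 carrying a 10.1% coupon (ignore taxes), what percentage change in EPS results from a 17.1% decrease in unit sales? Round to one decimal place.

Contribution at this volume is 80,160 × $78.36 = $6,281,337.60.
Operating income = contribution − fixed costs = $6,281,337.60 − $4,383,600 = $1,897,737.60.
After interest of $798,405.00, pre-tax earnings = $1,099,332.60.
DCL = total CM / (EBIT − I) = $6,281,337.60 / $1,099,332.60 = 5.7138.
EPS therefore changes by 5.7138 × (-17.1%) = -97.7%.

-97.7%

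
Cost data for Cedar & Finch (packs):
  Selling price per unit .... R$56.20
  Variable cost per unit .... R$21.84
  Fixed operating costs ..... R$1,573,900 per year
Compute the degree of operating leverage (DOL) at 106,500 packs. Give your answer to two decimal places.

1.75

Contribution at this volume is 106,500 × R$34.36 = R$3,659,340.00.
EBIT = R$3,659,340.00 − R$1,573,900 = R$2,085,440.00.
DOL = contribution ÷ EBIT = R$3,659,340.00 ÷ R$2,085,440.00 = 1.7547.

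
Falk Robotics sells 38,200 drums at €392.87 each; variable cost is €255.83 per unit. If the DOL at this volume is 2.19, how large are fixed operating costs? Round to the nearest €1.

At 38,200 units, contribution = 38,200 × €137.04 = €5,234,928.00.
DOL = contribution / EBIT, so EBIT = €5,234,928.00 / 2.19 = €2,390,378.08.
And FC = contribution − EBIT = €5,234,928.00 − €2,390,378.08 = €2,844,550.

€2,844,550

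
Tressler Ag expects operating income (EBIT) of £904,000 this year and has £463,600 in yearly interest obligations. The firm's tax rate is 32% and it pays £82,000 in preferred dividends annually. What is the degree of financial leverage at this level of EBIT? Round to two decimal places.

2.83

Interest = £463,600.00.
Preferred dividends grossed up pre-tax: £82,000 / (1 − 0.32) = £120,588.24.
DFL = EBIT ÷ [EBIT − I − D_p/(1−t)] = £904,000 ÷ [£904,000 − £463,600.00 − £120,588.24] = £904,000 ÷ £319,811.76 = 2.8267.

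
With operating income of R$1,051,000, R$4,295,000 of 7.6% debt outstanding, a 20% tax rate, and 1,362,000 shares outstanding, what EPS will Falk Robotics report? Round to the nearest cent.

Interest = R$326,420.00, so EBT = R$1,051,000 − R$326,420.00 = R$724,580.00.
After tax at 20%: net income = R$724,580.00 × 0.80 = R$579,664.00.
EPS = R$579,664.00 ÷ 1,362,000 = R$0.43.

R$0.43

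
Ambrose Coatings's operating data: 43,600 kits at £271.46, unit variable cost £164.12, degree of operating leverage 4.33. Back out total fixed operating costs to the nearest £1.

Total contribution margin = 43,600 × £107.34 = £4,680,024.00.
DOL = contribution / EBIT, so EBIT = £4,680,024.00 / 4.33 = £1,080,836.95.
And FC = contribution − EBIT = £4,680,024.00 − £1,080,836.95 = £3,599,187.

£3,599,187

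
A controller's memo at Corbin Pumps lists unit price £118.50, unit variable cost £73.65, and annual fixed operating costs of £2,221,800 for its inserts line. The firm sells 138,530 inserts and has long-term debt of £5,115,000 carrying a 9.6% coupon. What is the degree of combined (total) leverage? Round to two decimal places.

Total contribution margin = 138,530 × £44.85 = £6,213,070.50.
EBIT = £6,213,070.50 − £2,221,800 = £3,991,270.50. Interest = £491,040.00, so EBIT − I = £3,500,230.50.
DCL = contribution ÷ (EBIT − I) = £6,213,070.50 ÷ £3,500,230.50 = 1.7750.

1.78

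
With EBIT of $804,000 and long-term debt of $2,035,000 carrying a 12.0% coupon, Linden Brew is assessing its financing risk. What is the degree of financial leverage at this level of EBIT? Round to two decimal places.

Interest = $244,200.00.
Degree of financial leverage = EBIT / (EBIT − interest) = $804,000 / $559,800.00 = 1.4362.

1.44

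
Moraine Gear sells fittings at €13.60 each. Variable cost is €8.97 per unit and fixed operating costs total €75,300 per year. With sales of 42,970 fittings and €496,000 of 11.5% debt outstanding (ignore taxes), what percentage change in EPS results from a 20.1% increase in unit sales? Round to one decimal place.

At 42,970 units, contribution = 42,970 × €4.63 = €198,951.10.
EBIT = €198,951.10 − €75,300 = €123,651.10.
Interest = €57,040.00, so EBIT − I = €66,611.10.
Degree of combined leverage = contribution ÷ (EBIT − I) = €198,951.10 ÷ €66,611.10 = 2.9868.
EPS therefore changes by 2.9868 × (+20.1%) = +60.0%.

+60.0%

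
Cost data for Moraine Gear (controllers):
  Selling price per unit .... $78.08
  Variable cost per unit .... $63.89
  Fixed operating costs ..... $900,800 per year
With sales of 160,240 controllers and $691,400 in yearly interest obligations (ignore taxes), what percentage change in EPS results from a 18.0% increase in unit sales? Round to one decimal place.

+60.0%

Total contribution margin = 160,240 × $14.19 = $2,273,805.60.
Subtracting fixed costs: EBIT = $2,273,805.60 − $900,800 = $1,373,005.60.
After interest of $691,400.00, pre-tax earnings = $681,605.60.
DCL = total CM / (EBIT − I) = $2,273,805.60 / $681,605.60 = 3.3360.
%ΔEPS = DCL × %ΔSales = 3.3360 × +18.0% = +60.0%.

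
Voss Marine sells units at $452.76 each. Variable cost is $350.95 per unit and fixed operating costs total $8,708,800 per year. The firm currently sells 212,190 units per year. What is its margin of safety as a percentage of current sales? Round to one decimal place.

59.7%

Unit CM = price − variable cost = $452.76 − $350.95 = $101.81. Break-even units = $8,708,800 ÷ $101.81 = 85,539.73; break-even revenue = 85,539.73 × $452.76 = $38,728,968.55.
Current sales = 212,190 × $452.76 = $96,071,144.40.
Margin of safety = ($96,071,144.40 − $38,728,968.55) ÷ $96,071,144.40 = 59.7%.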